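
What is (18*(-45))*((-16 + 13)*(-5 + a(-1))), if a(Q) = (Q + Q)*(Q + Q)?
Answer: -2430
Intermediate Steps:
a(Q) = 4*Q² (a(Q) = (2*Q)*(2*Q) = 4*Q²)
(18*(-45))*((-16 + 13)*(-5 + a(-1))) = (18*(-45))*((-16 + 13)*(-5 + 4*(-1)²)) = -(-2430)*(-5 + 4*1) = -(-2430)*(-5 + 4) = -(-2430)*(-1) = -810*3 = -2430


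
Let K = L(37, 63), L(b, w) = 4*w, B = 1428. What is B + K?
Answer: 1680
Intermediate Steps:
K = 252 (K = 4*63 = 252)
B + K = 1428 + 252 = 1680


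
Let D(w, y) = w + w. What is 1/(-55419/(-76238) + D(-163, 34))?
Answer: -76238/24798169 ≈ -0.0030743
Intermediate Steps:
D(w, y) = 2*w
1/(-55419/(-76238) + D(-163, 34)) = 1/(-55419/(-76238) + 2*(-163)) = 1/(-55419*(-1/76238) - 326) = 1/(55419/76238 - 326) = 1/(-24798169/76238) = -76238/24798169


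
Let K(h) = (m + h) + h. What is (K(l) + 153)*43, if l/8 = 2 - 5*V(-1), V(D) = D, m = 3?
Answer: 11524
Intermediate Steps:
l = 56 (l = 8*(2 - 5*(-1)) = 8*(2 + 5) = 8*7 = 56)
K(h) = 3 + 2*h (K(h) = (3 + h) + h = 3 + 2*h)
(K(l) + 153)*43 = ((3 + 2*56) + 153)*43 = ((3 + 112) + 153)*43 = (115 + 153)*43 = 268*43 = 11524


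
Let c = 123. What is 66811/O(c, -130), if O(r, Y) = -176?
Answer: -66811/176 ≈ -379.61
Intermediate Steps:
66811/O(c, -130) = 66811/(-176) = 66811*(-1/176) = -66811/176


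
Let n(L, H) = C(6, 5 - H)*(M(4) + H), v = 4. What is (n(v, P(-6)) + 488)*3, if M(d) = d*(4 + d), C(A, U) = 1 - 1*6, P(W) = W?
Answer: 1074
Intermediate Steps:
C(A, U) = -5 (C(A, U) = 1 - 6 = -5)
n(L, H) = -160 - 5*H (n(L, H) = -5*(4*(4 + 4) + H) = -5*(4*8 + H) = -5*(32 + H) = -160 - 5*H)
(n(v, P(-6)) + 488)*3 = ((-160 - 5*(-6)) + 488)*3 = ((-160 + 30) + 488)*3 = (-130 + 488)*3 = 358*3 = 1074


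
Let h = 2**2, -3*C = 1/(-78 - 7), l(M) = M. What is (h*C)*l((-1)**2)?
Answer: 4/255 ≈ 0.015686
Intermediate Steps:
C = 1/255 (C = -1/(3*(-78 - 7)) = -1/3/(-85) = -1/3*(-1/85) = 1/255 ≈ 0.0039216)
h = 4
(h*C)*l((-1)**2) = (4*(1/255))*(-1)**2 = (4/255)*1 = 4/255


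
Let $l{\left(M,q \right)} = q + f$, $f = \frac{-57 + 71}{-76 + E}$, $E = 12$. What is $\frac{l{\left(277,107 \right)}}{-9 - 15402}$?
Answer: $- \frac{1139}{164384} \approx -0.0069289$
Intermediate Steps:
$f = - \frac{7}{32}$ ($f = \frac{-57 + 71}{-76 + 12} = \frac{14}{-64} = 14 \left(- \frac{1}{64}\right) = - \frac{7}{32} \approx -0.21875$)
$l{\left(M,q \right)} = - \frac{7}{32} + q$ ($l{\left(M,q \right)} = q - \frac{7}{32} = - \frac{7}{32} + q$)
$\frac{l{\left(277,107 \right)}}{-9 - 15402} = \frac{- \frac{7}{32} + 107}{-9 - 15402} = \frac{3417}{32 \left(-9 - 15402\right)} = \frac{3417}{32 \left(-15411\right)} = \frac{3417}{32} \left(- \frac{1}{15411}\right) = - \frac{1139}{164384}$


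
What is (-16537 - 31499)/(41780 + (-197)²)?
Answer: -16012/26863 ≈ -0.59606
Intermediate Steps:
(-16537 - 31499)/(41780 + (-197)²) = -48036/(41780 + 38809) = -48036/80589 = -48036*1/80589 = -16012/26863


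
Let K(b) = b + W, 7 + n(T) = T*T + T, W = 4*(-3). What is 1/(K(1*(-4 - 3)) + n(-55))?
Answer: 1/2944 ≈ 0.00033967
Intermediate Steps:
W = -12
n(T) = -7 + T + T² (n(T) = -7 + (T*T + T) = -7 + (T² + T) = -7 + (T + T²) = -7 + T + T²)
K(b) = -12 + b (K(b) = b - 12 = -12 + b)
1/(K(1*(-4 - 3)) + n(-55)) = 1/((-12 + 1*(-4 - 3)) + (-7 - 55 + (-55)²)) = 1/((-12 + 1*(-7)) + (-7 - 55 + 3025)) = 1/((-12 - 7) + 2963) = 1/(-19 + 2963) = 1/2944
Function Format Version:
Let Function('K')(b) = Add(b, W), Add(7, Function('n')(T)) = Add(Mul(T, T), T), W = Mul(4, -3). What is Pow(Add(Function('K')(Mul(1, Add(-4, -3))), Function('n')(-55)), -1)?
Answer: Rational(1, 2944) ≈ 0.00033967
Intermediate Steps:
W = -12
Function('n')(T) = Add(-7, T, Pow(T, 2)) (Function('n')(T) = Add(-7, Add(Mul(T, T), T)) = Add(-7, Add(Pow(T, 2), T)) = Add(-7, Add(T, Pow(T, 2))) = Add(-7, T, Pow(T, 2)))
Function('K')(b) = Add(-12, b) (Function('K')(b) = Add(b, -12) = Add(-12, b))
Pow(Add(Function('K')(Mul(1, Add(-4, -3))), Function('n')(-55)), -1) = Pow(Add(Add(-12, Mul(1, Add(-4, -3))), Add(-7, -55, Pow(-55, 2))), -1) = Pow(Add(Add(-12, Mul(1, -7)), Add(-7, -55, 3025)), -1) = Pow(Add(Add(-12, -7), 2963), -1) = Pow(Add(-19, 2963), -1) = Pow(2944, -1) = Rational(1, 2944)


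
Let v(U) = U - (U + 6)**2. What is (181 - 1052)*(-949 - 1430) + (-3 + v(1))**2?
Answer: 2074710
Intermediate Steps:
v(U) = U - (6 + U)**2
(181 - 1052)*(-949 - 1430) + (-3 + v(1))**2 = (181 - 1052)*(-949 - 1430) + (-3 + (1 - (6 + 1)**2))**2 = -871*(-2379) + (-3 + (1 - 1*7**2))**2 = 2072109 + (-3 + (1 - 1*49))**2 = 2072109 + (-3 + (1 - 49))**2 = 2072109 + (-3 - 48)**2 = 2072109 + (-51)**2 = 2072109 + 2601 = 2074710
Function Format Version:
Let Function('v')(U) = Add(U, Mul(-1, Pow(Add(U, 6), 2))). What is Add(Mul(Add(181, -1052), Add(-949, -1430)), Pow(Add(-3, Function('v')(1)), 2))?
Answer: 2074710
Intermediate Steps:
Function('v')(U) = Add(U, Mul(-1, Pow(Add(6, U), 2)))
Add(Mul(Add(181, -1052), Add(-949, -1430)), Pow(Add(-3, Function('v')(1)), 2)) = Add(Mul(Add(181, -1052), Add(-949, -1430)), Pow(Add(-3, Add(1, Mul(-1, Pow(Add(6, 1), 2)))), 2)) = Add(Mul(-871, -2379), Pow(Add(-3, Add(1, Mul(-1, Pow(7, 2)))), 2)) = Add(2072109, Pow(Add(-3, Add(1, Mul(-1, 49))), 2)) = Add(2072109, Pow(Add(-3, Add(1, -49)), 2)) = Add(2072109, Pow(Add(-3, -48), 2)) = Add(2072109, Pow(-51, 2)) = Add(2072109, 2601) = 2074710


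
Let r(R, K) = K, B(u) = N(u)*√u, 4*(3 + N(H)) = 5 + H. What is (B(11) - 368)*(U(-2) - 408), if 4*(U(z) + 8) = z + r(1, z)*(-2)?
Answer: 152904 - 831*√11/2 ≈ 1.5153e+5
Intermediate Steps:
N(H) = -7/4 + H/4 (N(H) = -3 + (5 + H)/4 = -3 + (5/4 + H/4) = -7/4 + H/4)
B(u) = √u*(-7/4 + u/4) (B(u) = (-7/4 + u/4)*√u = √u*(-7/4 + u/4))
U(z) = -8 - z/4 (U(z) = -8 + (z + z*(-2))/4 = -8 + (z - 2*z)/4 = -8 + (-z)/4 = -8 - z/4)
(B(11) - 368)*(U(-2) - 408) = (√11*(-7 + 11)/4 - 368)*((-8 - ¼*(-2)) - 408) = ((¼)*√11*4 - 368)*((-8 + ½) - 408) = (√11 - 368)*(-15/2 - 408) = (-368 + √11)*(-831/2) = 152904 - 831*√11/2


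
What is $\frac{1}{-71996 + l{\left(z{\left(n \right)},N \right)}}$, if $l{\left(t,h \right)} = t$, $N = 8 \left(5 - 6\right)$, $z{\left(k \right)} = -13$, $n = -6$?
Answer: $- \frac{1}{72009} \approx -1.3887 \cdot 10^{-5}$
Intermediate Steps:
$N = -8$ ($N = 8 \left(-1\right) = -8$)
$\frac{1}{-71996 + l{\left(z{\left(n \right)},N \right)}} = \frac{1}{-71996 - 13} = \frac{1}{-72009} = - \frac{1}{72009}$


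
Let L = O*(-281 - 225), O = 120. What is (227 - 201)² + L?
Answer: -60044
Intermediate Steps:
L = -60720 (L = 120*(-281 - 225) = 120*(-506) = -60720)
(227 - 201)² + L = (227 - 201)² - 60720 = 26² - 60720 = 676 - 60720 = -60044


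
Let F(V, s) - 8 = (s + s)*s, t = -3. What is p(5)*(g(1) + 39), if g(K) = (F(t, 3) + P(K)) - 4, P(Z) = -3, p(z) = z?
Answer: 290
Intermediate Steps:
F(V, s) = 8 + 2*s**2 (F(V, s) = 8 + (s + s)*s = 8 + (2*s)*s = 8 + 2*s**2)
g(K) = 19 (g(K) = ((8 + 2*3**2) - 3) - 4 = ((8 + 2*9) - 3) - 4 = ((8 + 18) - 3) - 4 = (26 - 3) - 4 = 23 - 4 = 19)
p(5)*(g(1) + 39) = 5*(19 + 39) = 5*58 = 290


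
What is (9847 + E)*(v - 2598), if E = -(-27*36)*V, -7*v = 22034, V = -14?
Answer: 151267420/7 ≈ 2.1610e+7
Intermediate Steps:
v = -22034/7 (v = -⅐*22034 = -22034/7 ≈ -3147.7)
E = -13608 (E = -(-27*36)*(-14) = -(-972)*(-14) = -1*13608 = -13608)
(9847 + E)*(v - 2598) = (9847 - 13608)*(-22034/7 - 2598) = -3761*(-40220/7) = 151267420/7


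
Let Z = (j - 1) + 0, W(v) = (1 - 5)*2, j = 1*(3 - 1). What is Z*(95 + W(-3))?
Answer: 87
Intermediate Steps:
j = 2 (j = 1*2 = 2)
W(v) = -8 (W(v) = -4*2 = -8)
Z = 1 (Z = (2 - 1) + 0 = 1 + 0 = 1)
Z*(95 + W(-3)) = 1*(95 - 8) = 1*87 = 87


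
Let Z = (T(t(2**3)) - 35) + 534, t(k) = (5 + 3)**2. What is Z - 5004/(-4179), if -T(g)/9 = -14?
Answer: 872293/1393 ≈ 626.20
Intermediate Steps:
t(k) = 64 (t(k) = 8**2 = 64)
T(g) = 126 (T(g) = -9*(-14) = 126)
Z = 625 (Z = (126 - 35) + 534 = 91 + 534 = 625)
Z - 5004/(-4179) = 625 - 5004/(-4179) = 625 - 5004*(-1/4179) = 625 + 1668/1393 = 872293/1393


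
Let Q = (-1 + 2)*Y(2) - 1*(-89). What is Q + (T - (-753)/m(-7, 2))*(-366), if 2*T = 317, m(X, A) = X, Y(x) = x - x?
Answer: -129856/7 ≈ -18551.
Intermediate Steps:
Y(x) = 0
T = 317/2 (T = (½)*317 = 317/2 ≈ 158.50)
Q = 89 (Q = (-1 + 2)*0 - 1*(-89) = 1*0 + 89 = 0 + 89 = 89)
Q + (T - (-753)/m(-7, 2))*(-366) = 89 + (317/2 - (-753)/(-7))*(-366) = 89 + (317/2 - (-753)*(-1)/7)*(-366) = 89 + (317/2 - 1*753/7)*(-366) = 89 + (317/2 - 753/7)*(-366) = 89 + (713/14)*(-366) = 89 - 130479/7 = -129856/7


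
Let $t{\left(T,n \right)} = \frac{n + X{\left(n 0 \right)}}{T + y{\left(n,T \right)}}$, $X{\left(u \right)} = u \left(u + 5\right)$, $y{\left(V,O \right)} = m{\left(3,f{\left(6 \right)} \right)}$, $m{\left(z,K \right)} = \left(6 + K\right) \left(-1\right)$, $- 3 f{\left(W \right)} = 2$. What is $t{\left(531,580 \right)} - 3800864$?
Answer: $- \frac{5993960788}{1577} \approx -3.8009 \cdot 10^{6}$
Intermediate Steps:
$f{\left(W \right)} = - \frac{2}{3}$ ($f{\left(W \right)} = \left(- \frac{1}{3}\right) 2 = - \frac{2}{3}$)
$m{\left(z,K \right)} = -6 - K$
$y{\left(V,O \right)} = - \frac{16}{3}$ ($y{\left(V,O \right)} = -6 - - \frac{2}{3} = -6 + \frac{2}{3} = - \frac{16}{3}$)
$X{\left(u \right)} = u \left(5 + u\right)$
$t{\left(T,n \right)} = \frac{n}{- \frac{16}{3} + T}$ ($t{\left(T,n \right)} = \frac{n + n 0 \left(5 + n 0\right)}{T - \frac{16}{3}} = \frac{n + 0 \left(5 + 0\right)}{- \frac{16}{3} + T} = \frac{n + 0 \cdot 5}{- \frac{16}{3} + T} = \frac{n + 0}{- \frac{16}{3} + T} = \frac{n}{- \frac{16}{3} + T}$)
$t{\left(531,580 \right)} - 3800864 = 3 \cdot 580 \frac{1}{-16 + 3 \cdot 531} - 3800864 = 3 \cdot 580 \frac{1}{-16 + 1593} - 3800864 = 3 \cdot 580 \cdot \frac{1}{1577} - 3800864 = \frac{1740}{1577} - 3800864 = - \frac{5993960788}{1577}$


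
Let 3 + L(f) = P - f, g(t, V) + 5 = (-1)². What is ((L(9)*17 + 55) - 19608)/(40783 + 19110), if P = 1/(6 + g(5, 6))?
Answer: -39497/119786 ≈ -0.32973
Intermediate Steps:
g(t, V) = -4 (g(t, V) = -5 + (-1)² = -5 + 1 = -4)
P = ½ (P = 1/(6 - 4) = 1/2 = ½ ≈ 0.50000)
L(f) = -5/2 - f (L(f) = -3 + (½ - f) = -5/2 - f)
((L(9)*17 + 55) - 19608)/(40783 + 19110) = (((-5/2 - 1*9)*17 + 55) - 19608)/(40783 + 19110) = (((-5/2 - 9)*17 + 55) - 19608)/59893 = ((-23/2*17 + 55) - 19608)*(1/59893) = ((-391/2 + 55) - 19608)*(1/59893) = (-281/2 - 19608)*(1/59893) = -39497/2*1/59893 = -39497/119786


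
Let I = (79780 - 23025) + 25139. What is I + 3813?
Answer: 85707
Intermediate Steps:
I = 81894 (I = 56755 + 25139 = 81894)
I + 3813 = 81894 + 3813 = 85707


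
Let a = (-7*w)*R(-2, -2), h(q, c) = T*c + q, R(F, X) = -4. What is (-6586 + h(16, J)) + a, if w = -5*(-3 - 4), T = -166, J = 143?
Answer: -29328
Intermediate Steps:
w = 35 (w = -5*(-7) = 35)
h(q, c) = q - 166*c (h(q, c) = -166*c + q = q - 166*c)
a = 980 (a = -7*35*(-4) = -245*(-4) = 980)
(-6586 + h(16, J)) + a = (-6586 + (16 - 166*143)) + 980 = (-6586 + (16 - 23738)) + 980 = (-6586 - 23722) + 980 = -30308 + 980 = -29328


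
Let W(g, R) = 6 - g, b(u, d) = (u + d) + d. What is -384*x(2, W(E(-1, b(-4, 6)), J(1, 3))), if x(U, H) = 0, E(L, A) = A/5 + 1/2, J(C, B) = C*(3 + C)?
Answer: 0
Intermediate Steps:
b(u, d) = u + 2*d (b(u, d) = (d + u) + d = u + 2*d)
E(L, A) = ½ + A/5 (E(L, A) = A*(⅕) + 1*(½) = A/5 + ½ = ½ + A/5)
-384*x(2, W(E(-1, b(-4, 6)), J(1, 3))) = -384*0 = 0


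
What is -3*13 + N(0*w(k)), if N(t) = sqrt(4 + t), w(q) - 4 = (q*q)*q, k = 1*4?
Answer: -37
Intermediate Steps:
k = 4
w(q) = 4 + q**3 (w(q) = 4 + (q*q)*q = 4 + q**2*q = 4 + q**3)
-3*13 + N(0*w(k)) = -3*13 + sqrt(4 + 0*(4 + 4**3)) = -39 + sqrt(4 + 0*(4 + 64)) = -39 + sqrt(4 + 0*68) = -39 + sqrt(4 + 0) = -39 + sqrt(4) = -39 + 2 = -37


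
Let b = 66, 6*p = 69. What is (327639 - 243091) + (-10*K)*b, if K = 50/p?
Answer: 1878604/23 ≈ 81678.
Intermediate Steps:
p = 23/2 (p = (⅙)*69 = 23/2 ≈ 11.500)
K = 100/23 (K = 50/(23/2) = 50*(2/23) = 100/23 ≈ 4.3478)
(327639 - 243091) + (-10*K)*b = (327639 - 243091) - 10*100/23*66 = 84548 - 1000/23*66 = 84548 - 66000/23 = 1878604/23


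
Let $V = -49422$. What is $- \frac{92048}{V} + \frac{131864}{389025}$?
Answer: $\frac{7054325968}{3204398925} \approx 2.2015$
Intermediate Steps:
$- \frac{92048}{V} + \frac{131864}{389025} = - \frac{92048}{-49422} + \frac{131864}{389025} = \left(-92048\right) \left(- \frac{1}{49422}\right) + 131864 \cdot \frac{1}{389025} = \frac{46024}{24711} + \frac{131864}{389025} = \frac{7054325968}{3204398925}$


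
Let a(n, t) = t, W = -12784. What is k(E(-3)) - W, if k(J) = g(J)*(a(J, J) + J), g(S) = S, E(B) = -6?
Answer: 12856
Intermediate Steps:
k(J) = 2*J² (k(J) = J*(J + J) = J*(2*J) = 2*J²)
k(E(-3)) - W = 2*(-6)² - 1*(-12784) = 2*36 + 12784 = 72 + 12784 = 12856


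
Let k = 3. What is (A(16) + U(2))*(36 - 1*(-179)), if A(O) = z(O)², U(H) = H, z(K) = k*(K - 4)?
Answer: 279070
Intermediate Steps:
z(K) = -12 + 3*K (z(K) = 3*(K - 4) = 3*(-4 + K) = -12 + 3*K)
A(O) = (-12 + 3*O)²
(A(16) + U(2))*(36 - 1*(-179)) = (9*(-4 + 16)² + 2)*(36 - 1*(-179)) = (9*12² + 2)*(36 + 179) = (9*144 + 2)*215 = (1296 + 2)*215 = 1298*215 = 279070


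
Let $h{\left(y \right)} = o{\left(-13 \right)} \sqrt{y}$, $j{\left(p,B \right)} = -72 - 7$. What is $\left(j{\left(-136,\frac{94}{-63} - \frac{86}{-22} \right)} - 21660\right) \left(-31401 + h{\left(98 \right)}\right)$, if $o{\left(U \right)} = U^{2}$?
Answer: $682626339 - 25717237 \sqrt{2} \approx 6.4626 \cdot 10^{8}$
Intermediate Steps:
$j{\left(p,B \right)} = -79$
$h{\left(y \right)} = 169 \sqrt{y}$ ($h{\left(y \right)} = \left(-13\right)^{2} \sqrt{y} = 169 \sqrt{y}$)
$\left(j{\left(-136,\frac{94}{-63} - \frac{86}{-22} \right)} - 21660\right) \left(-31401 + h{\left(98 \right)}\right) = \left(-79 - 21660\right) \left(-31401 + 169 \sqrt{98}\right) = - 21739 \left(-31401 + 169 \cdot 7 \sqrt{2}\right) = - 21739 \left(-31401 + 1183 \sqrt{2}\right) = 682626339 - 25717237 \sqrt{2}$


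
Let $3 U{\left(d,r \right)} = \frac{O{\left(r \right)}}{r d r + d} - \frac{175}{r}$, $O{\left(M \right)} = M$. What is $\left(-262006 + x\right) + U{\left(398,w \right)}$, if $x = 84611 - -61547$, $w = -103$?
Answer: $- \frac{50387417271023}{434946340} \approx -1.1585 \cdot 10^{5}$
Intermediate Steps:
$x = 146158$ ($x = 84611 + 61547 = 146158$)
$U{\left(d,r \right)} = - \frac{175}{3 r} + \frac{r}{3 \left(d + d r^{2}\right)}$ ($U{\left(d,r \right)} = \frac{\frac{r}{r d r + d} - \frac{175}{r}}{3} = \frac{\frac{r}{d r r + d} - \frac{175}{r}}{3} = \frac{\frac{r}{d r^{2} + d} - \frac{175}{r}}{3} = \frac{\frac{r}{d + d r^{2}} - \frac{175}{r}}{3} = \frac{- \frac{175}{r} + \frac{r}{d + d r^{2}}}{3} = - \frac{175}{3 r} + \frac{r}{3 \left(d + d r^{2}\right)}$)
$\left(-262006 + x\right) + U{\left(398,w \right)} = \left(-262006 + 146158\right) + \frac{\left(-103\right)^{2} - 69650 - 69650 \left(-103\right)^{2}}{3 \cdot 398 \left(-103\right) \left(1 + \left(-103\right)^{2}\right)} = -115848 + \frac{1}{3} \cdot \frac{1}{398} \left(- \frac{1}{103}\right) \frac{1}{1 + 10609} \left(10609 - 69650 - 69650 \cdot 10609\right) = -115848 + \frac{1}{3} \cdot \frac{1}{398} \left(- \frac{1}{103}\right) \frac{1}{10610} \left(10609 - 69650 - 738916850\right) = -115848 + \frac{1}{3} \cdot \frac{1}{398} \left(- \frac{1}{103}\right) \frac{1}{10610} \left(-738975891\right) = -115848 + \frac{246325297}{434946340} = - \frac{50387417271023}{434946340}$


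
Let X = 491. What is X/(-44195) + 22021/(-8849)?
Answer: -977562954/391081555 ≈ -2.4996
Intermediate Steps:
X/(-44195) + 22021/(-8849) = 491/(-44195) + 22021/(-8849) = 491*(-1/44195) + 22021*(-1/8849) = -491/44195 - 22021/8849 = -977562954/391081555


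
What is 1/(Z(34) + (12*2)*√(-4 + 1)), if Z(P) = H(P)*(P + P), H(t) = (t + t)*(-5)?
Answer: -1445/33408508 - 3*I*√3/66817016 ≈ -4.3252e-5 - 7.7767e-8*I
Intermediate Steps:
H(t) = -10*t (H(t) = (2*t)*(-5) = -10*t)
Z(P) = -20*P² (Z(P) = (-10*P)*(P + P) = (-10*P)*(2*P) = -20*P²)
1/(Z(34) + (12*2)*√(-4 + 1)) = 1/(-20*34² + (12*2)*√(-4 + 1)) = 1/(-20*1156 + 24*√(-3)) = 1/(-23120 + 24*(I*√3)) = 1/(-23120 + 24*I*√3)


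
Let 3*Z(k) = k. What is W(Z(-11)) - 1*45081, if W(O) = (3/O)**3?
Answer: -60003540/1331 ≈ -45082.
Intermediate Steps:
Z(k) = k/3
W(O) = 27/O**3
W(Z(-11)) - 1*45081 = 27/((1/3)*(-11))**3 - 1*45081 = 27/(-11/3)**3 - 45081 = 27*(-27/1331) - 45081 = -729/1331 - 45081 = -60003540/1331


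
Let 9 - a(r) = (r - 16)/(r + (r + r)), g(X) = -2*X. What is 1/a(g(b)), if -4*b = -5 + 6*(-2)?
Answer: 51/410 ≈ 0.12439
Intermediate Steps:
b = 17/4 (b = -(-5 + 6*(-2))/4 = -(-5 - 12)/4 = -¼*(-17) = 17/4 ≈ 4.2500)
a(r) = 9 - (-16 + r)/(3*r) (a(r) = 9 - (r - 16)/(r + (r + r)) = 9 - (-16 + r)/(r + 2*r) = 9 - (-16 + r)/(3*r))
1/a(g(b)) = 1/(2*(8 + 13*(-2*17/4))/(3*((-2*17/4)))) = 1/(2*(8 + 13*(-17/2))/(3*(-17/2))) = 1/((⅔)*(-2/17)*(8 - 221/2)) = 1/((⅔)*(-2/17)*(-205/2)) = 1/(410/51) = 51/410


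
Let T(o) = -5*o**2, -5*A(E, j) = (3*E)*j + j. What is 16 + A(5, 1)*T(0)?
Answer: 16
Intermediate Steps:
A(E, j) = -j/5 - 3*E*j/5 (A(E, j) = -((3*E)*j + j)/5 = -(3*E*j + j)/5 = -(j + 3*E*j)/5 = -j/5 - 3*E*j/5)
16 + A(5, 1)*T(0) = 16 + (-1/5*1*(1 + 3*5))*(-5*0**2) = 16 + (-1/5*1*(1 + 15))*(-5*0) = 16 - 1/5*1*16*0 = 16 - 16/5*0 = 16 + 0 = 16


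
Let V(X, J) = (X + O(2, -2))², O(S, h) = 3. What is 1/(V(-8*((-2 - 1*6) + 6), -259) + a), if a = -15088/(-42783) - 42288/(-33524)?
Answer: 358564323/130020475007 ≈ 0.0027578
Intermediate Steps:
a = 578754404/358564323 (a = -15088*(-1/42783) - 42288*(-1/33524) = 15088/42783 + 10572/8381 = 578754404/358564323 ≈ 1.6141)
V(X, J) = (3 + X)² (V(X, J) = (X + 3)² = (3 + X)²)
1/(V(-8*((-2 - 1*6) + 6), -259) + a) = 1/((3 - 8*((-2 - 1*6) + 6))² + 578754404/358564323) = 1/((3 - 8*((-2 - 6) + 6))² + 578754404/358564323) = 1/((3 - 8*(-8 + 6))² + 578754404/358564323) = 1/((3 - 8*(-2))² + 578754404/358564323) = 1/((3 + 16)² + 578754404/358564323) = 1/(19² + 578754404/358564323) = 1/(361 + 578754404/358564323) = 1/(130020475007/358564323) = 358564323/130020475007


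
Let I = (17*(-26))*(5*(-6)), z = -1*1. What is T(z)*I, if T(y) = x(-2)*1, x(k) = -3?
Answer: -39780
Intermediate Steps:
z = -1
I = 13260 (I = -442*(-30) = 13260)
T(y) = -3 (T(y) = -3*1 = -3)
T(z)*I = -3*13260 = -39780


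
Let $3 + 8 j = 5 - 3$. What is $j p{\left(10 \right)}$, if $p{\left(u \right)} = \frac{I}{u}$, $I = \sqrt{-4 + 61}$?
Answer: $- \frac{\sqrt{57}}{80} \approx -0.094373$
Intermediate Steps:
$I = \sqrt{57} \approx 7.5498$
$j = - \frac{1}{8}$ ($j = - \frac{3}{8} + \frac{5 - 3}{8} = - \frac{3}{8} + \frac{1}{8} \cdot 2 = - \frac{3}{8} + \frac{1}{4} = - \frac{1}{8} \approx -0.125$)
$p{\left(u \right)} = \frac{\sqrt{57}}{u}$
$j p{\left(10 \right)} = - \frac{\sqrt{57} \cdot \frac{1}{10}}{8} = - \frac{\frac{1}{10} \sqrt{57}}{8} = - \frac{\sqrt{57}}{80}$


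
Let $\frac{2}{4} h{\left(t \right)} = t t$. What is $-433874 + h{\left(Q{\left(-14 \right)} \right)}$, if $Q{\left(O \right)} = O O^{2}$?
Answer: $14625198$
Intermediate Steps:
$Q{\left(O \right)} = O^{3}$
$h{\left(t \right)} = 2 t^{2}$ ($h{\left(t \right)} = 2 t t = 2 t^{2}$)
$-433874 + h{\left(Q{\left(-14 \right)} \right)} = -433874 + 2 \left(\left(-14\right)^{3}\right)^{2} = -433874 + 2 \left(-2744\right)^{2} = -433874 + 2 \cdot 7529536 = -433874 + 15059072 = 14625198$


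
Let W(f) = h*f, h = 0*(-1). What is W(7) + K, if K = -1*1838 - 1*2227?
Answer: -4065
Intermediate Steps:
K = -4065 (K = -1838 - 2227 = -4065)
h = 0
W(f) = 0 (W(f) = 0*f = 0)
W(7) + K = 0 - 4065 = -4065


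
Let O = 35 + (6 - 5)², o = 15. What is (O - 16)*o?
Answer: 300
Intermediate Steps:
O = 36 (O = 35 + 1² = 35 + 1 = 36)
(O - 16)*o = (36 - 16)*15 = 20*15 = 300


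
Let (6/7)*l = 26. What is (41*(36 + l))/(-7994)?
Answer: -8159/23982 ≈ -0.34021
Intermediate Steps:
l = 91/3 (l = (7/6)*26 = 91/3 ≈ 30.333)
(41*(36 + l))/(-7994) = (41*(36 + 91/3))/(-7994) = (41*(199/3))*(-1/7994) = (8159/3)*(-1/7994) = -8159/23982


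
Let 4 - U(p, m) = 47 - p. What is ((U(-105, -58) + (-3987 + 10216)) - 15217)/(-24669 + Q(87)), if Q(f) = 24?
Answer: 9136/24645 ≈ 0.37070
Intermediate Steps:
U(p, m) = -43 + p (U(p, m) = 4 - (47 - p) = 4 + (-47 + p) = -43 + p)
((U(-105, -58) + (-3987 + 10216)) - 15217)/(-24669 + Q(87)) = (((-43 - 105) + (-3987 + 10216)) - 15217)/(-24669 + 24) = ((-148 + 6229) - 15217)/(-24645) = (6081 - 15217)*(-1/24645) = -9136*(-1/24645) = 9136/24645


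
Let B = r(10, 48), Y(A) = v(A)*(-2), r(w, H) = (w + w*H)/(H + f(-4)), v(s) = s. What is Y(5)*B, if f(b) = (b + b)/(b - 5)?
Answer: -2205/22 ≈ -100.23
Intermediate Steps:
f(b) = 2*b/(-5 + b) (f(b) = (2*b)/(-5 + b) = 2*b/(-5 + b))
r(w, H) = (w + H*w)/(8/9 + H) (r(w, H) = (w + w*H)/(H + 2*(-4)/(-5 - 4)) = (w + H*w)/(H + 2*(-4)/(-9)) = (w + H*w)/(H + 2*(-4)*(-⅑)) = (w + H*w)/(H + 8/9) = (w + H*w)/(8/9 + H))
Y(A) = -2*A (Y(A) = A*(-2) = -2*A)
B = 441/44 (B = 9*10*(1 + 48)/(8 + 9*48) = 9*10*49/(8 + 432) = 9*10*49/440 = 9*10*(1/440)*49 = 441/44 ≈ 10.023)
Y(5)*B = -2*5*(441/44) = -10*441/44 = -2205/22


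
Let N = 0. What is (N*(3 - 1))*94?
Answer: 0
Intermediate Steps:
(N*(3 - 1))*94 = (0*(3 - 1))*94 = (0*2)*94 = 0*94 = 0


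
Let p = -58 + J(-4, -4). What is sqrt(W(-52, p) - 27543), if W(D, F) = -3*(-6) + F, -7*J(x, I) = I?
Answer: 3*I*sqrt(150171)/7 ≈ 166.08*I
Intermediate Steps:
J(x, I) = -I/7
p = -402/7 (p = -58 - 1/7*(-4) = -58 + 4/7 = -402/7 ≈ -57.429)
W(D, F) = 18 + F
sqrt(W(-52, p) - 27543) = sqrt((18 - 402/7) - 27543) = sqrt(-276/7 - 27543) = sqrt(-193077/7) = 3*I*sqrt(150171)/7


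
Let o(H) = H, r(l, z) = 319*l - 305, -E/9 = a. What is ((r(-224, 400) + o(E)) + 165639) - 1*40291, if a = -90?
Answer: 54397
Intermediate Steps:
E = 810 (E = -9*(-90) = 810)
r(l, z) = -305 + 319*l
((r(-224, 400) + o(E)) + 165639) - 1*40291 = (((-305 + 319*(-224)) + 810) + 165639) - 1*40291 = (((-305 - 71456) + 810) + 165639) - 40291 = ((-71761 + 810) + 165639) - 40291 = (-70951 + 165639) - 40291 = 94688 - 40291 = 54397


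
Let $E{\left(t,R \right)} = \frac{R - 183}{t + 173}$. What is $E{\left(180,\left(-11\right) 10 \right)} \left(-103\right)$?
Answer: $\frac{30179}{353} \approx 85.493$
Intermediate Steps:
$E{\left(t,R \right)} = \frac{-183 + R}{173 + t}$
$E{\left(180,\left(-11\right) 10 \right)} \left(-103\right) = \frac{-183 - 110}{173 + 180} \left(-103\right) = \frac{-183 - 110}{353} \left(-103\right) = \frac{1}{353} \left(-293\right) \left(-103\right) = \left(- \frac{293}{353}\right) \left(-103\right) = \frac{30179}{353}$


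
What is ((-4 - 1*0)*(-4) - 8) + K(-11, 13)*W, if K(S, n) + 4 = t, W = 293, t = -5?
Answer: -2629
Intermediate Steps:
K(S, n) = -9 (K(S, n) = -4 - 5 = -9)
((-4 - 1*0)*(-4) - 8) + K(-11, 13)*W = ((-4 - 1*0)*(-4) - 8) - 9*293 = ((-4 + 0)*(-4) - 8) - 2637 = (-4*(-4) - 8) - 2637 = (16 - 8) - 2637 = 8 - 2637 = -2629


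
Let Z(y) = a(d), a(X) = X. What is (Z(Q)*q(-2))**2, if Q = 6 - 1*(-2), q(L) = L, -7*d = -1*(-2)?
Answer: 16/49 ≈ 0.32653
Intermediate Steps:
d = -2/7 (d = -(-1)*(-2)/7 = -1/7*2 = -2/7 ≈ -0.28571)
Q = 8 (Q = 6 + 2 = 8)
Z(y) = -2/7
(Z(Q)*q(-2))**2 = (-2/7*(-2))**2 = (4/7)**2 = 16/49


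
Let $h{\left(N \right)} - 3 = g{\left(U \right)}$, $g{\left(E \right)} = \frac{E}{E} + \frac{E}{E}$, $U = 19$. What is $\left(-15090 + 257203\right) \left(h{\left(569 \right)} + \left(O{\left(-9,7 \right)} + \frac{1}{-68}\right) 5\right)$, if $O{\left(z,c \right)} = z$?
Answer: $- \frac{659757925}{68} \approx -9.7023 \cdot 10^{6}$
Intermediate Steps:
$g{\left(E \right)} = 2$ ($g{\left(E \right)} = 1 + 1 = 2$)
$h{\left(N \right)} = 5$ ($h{\left(N \right)} = 3 + 2 = 5$)
$\left(-15090 + 257203\right) \left(h{\left(569 \right)} + \left(O{\left(-9,7 \right)} + \frac{1}{-68}\right) 5\right) = \left(-15090 + 257203\right) \left(5 + \left(-9 + \frac{1}{-68}\right) 5\right) = 242113 \left(5 + \left(-9 - \frac{1}{68}\right) 5\right) = 242113 \left(5 - \frac{3065}{68}\right) = 242113 \left(- \frac{2725}{68}\right) = - \frac{659757925}{68}$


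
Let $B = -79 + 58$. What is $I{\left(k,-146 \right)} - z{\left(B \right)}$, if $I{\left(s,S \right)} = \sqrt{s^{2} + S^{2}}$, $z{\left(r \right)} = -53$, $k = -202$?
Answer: $53 + 2 \sqrt{15530} \approx 302.24$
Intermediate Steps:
$B = -21$
$I{\left(s,S \right)} = \sqrt{S^{2} + s^{2}}$
$I{\left(k,-146 \right)} - z{\left(B \right)} = \sqrt{\left(-146\right)^{2} + \left(-202\right)^{2}} - -53 = \sqrt{21316 + 40804} + 53 = \sqrt{62120} + 53 = 2 \sqrt{15530} + 53 = 53 + 2 \sqrt{15530}$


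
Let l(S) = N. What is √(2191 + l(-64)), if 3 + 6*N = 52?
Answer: √79170/6 ≈ 46.895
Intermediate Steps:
N = 49/6 (N = -½ + (⅙)*52 = -½ + 26/3 = 49/6 ≈ 8.1667)
l(S) = 49/6
√(2191 + l(-64)) = √(2191 + 49/6) = √(13195/6) = √79170/6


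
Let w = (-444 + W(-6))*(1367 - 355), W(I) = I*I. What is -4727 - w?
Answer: 408169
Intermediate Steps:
W(I) = I²
w = -412896 (w = (-444 + (-6)²)*(1367 - 355) = (-444 + 36)*1012 = -408*1012 = -412896)
-4727 - w = -4727 - 1*(-412896) = -4727 + 412896 = 408169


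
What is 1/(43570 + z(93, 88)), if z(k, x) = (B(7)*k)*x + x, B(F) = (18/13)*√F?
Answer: 3689101/85105882754 - 478764*√7/42552941377 ≈ 1.3580e-5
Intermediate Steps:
B(F) = 18*√F/13 (B(F) = (18*(1/13))*√F = 18*√F/13)
z(k, x) = x + 18*k*x*√7/13 (z(k, x) = ((18*√7/13)*k)*x + x = (18*k*√7/13)*x + x = 18*k*x*√7/13 + x = x + 18*k*x*√7/13)
1/(43570 + z(93, 88)) = 1/(43570 + (1/13)*88*(13 + 18*93*√7)) = 1/(43570 + (1/13)*88*(13 + 1674*√7)) = 1/(43570 + (88 + 147312*√7/13)) = 1/(43658 + 147312*√7/13)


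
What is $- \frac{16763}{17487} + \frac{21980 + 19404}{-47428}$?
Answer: $- \frac{379679393}{207343359} \approx -1.8312$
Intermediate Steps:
$- \frac{16763}{17487} + \frac{21980 + 19404}{-47428} = \left(-16763\right) \frac{1}{17487} + 41384 \left(- \frac{1}{47428}\right) = - \frac{16763}{17487} - \frac{10346}{11857} = - \frac{379679393}{207343359}$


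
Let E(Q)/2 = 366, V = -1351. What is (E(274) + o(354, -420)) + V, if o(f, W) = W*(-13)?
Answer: 4841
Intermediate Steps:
o(f, W) = -13*W
E(Q) = 732 (E(Q) = 2*366 = 732)
(E(274) + o(354, -420)) + V = (732 - 13*(-420)) - 1351 = (732 + 5460) - 1351 = 6192 - 1351 = 4841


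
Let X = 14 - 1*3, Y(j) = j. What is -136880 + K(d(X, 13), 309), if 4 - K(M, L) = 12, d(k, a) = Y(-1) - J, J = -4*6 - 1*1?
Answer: -136888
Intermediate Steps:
J = -25 (J = -24 - 1 = -25)
X = 11 (X = 14 - 3 = 11)
d(k, a) = 24 (d(k, a) = -1 - 1*(-25) = -1 + 25 = 24)
K(M, L) = -8 (K(M, L) = 4 - 1*12 = 4 - 12 = -8)
-136880 + K(d(X, 13), 309) = -136880 - 8 = -136888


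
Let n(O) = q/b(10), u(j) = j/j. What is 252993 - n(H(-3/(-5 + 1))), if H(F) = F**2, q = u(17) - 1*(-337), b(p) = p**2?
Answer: 12649481/50 ≈ 2.5299e+5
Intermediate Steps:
u(j) = 1
q = 338 (q = 1 - 1*(-337) = 1 + 337 = 338)
n(O) = 169/50 (n(O) = 338/(10**2) = 338/100 = 338*(1/100) = 169/50)
252993 - n(H(-3/(-5 + 1))) = 252993 - 1*169/50 = 252993 - 169/50 = 12649481/50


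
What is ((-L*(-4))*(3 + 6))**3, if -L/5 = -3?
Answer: 157464000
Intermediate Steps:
L = 15 (L = -5*(-3) = 15)
((-L*(-4))*(3 + 6))**3 = ((-1*15*(-4))*(3 + 6))**3 = (-15*(-4)*9)**3 = (60*9)**3 = 540**3 = 157464000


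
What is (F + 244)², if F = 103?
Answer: 120409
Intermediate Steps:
(F + 244)² = (103 + 244)² = 347² = 120409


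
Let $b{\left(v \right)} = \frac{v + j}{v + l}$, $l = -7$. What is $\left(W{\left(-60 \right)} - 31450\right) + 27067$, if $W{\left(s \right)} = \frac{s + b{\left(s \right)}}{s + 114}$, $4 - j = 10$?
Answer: $- \frac{2643608}{603} \approx -4384.1$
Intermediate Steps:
$j = -6$ ($j = 4 - 10 = -6$)
$b{\left(v \right)} = \frac{-6 + v}{-7 + v}$ ($b{\left(v \right)} = \frac{v - 6}{v - 7} = \frac{-6 + v}{-7 + v}$)
$W{\left(s \right)} = \frac{s + \frac{-6 + s}{-7 + s}}{114 + s}$ ($W{\left(s \right)} = \frac{s + \frac{-6 + s}{-7 + s}}{s + 114} = \frac{s + \frac{-6 + s}{-7 + s}}{114 + s}$)
$\left(W{\left(-60 \right)} - 31450\right) + 27067 = \left(\frac{-6 - 60 - 60 \left(-7 - 60\right)}{\left(-7 - 60\right) \left(114 - 60\right)} - 31450\right) + 27067 = \left(\frac{-6 - 60 - -4020}{\left(-67\right) 54} - 31450\right) + 27067 = \left(\left(- \frac{1}{67}\right) \frac{1}{54} \left(-6 - 60 + 4020\right) - 31450\right) + 27067 = \left(\left(- \frac{1}{67}\right) \frac{1}{54} \cdot 3954 - 31450\right) + 27067 = \left(- \frac{659}{603} - 31450\right) + 27067 = - \frac{18965009}{603} + 27067 = - \frac{2643608}{603}$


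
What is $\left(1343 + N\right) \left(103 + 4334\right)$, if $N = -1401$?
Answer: $-257346$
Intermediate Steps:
$\left(1343 + N\right) \left(103 + 4334\right) = \left(1343 - 1401\right) \left(103 + 4334\right) = \left(-58\right) 4437 = -257346$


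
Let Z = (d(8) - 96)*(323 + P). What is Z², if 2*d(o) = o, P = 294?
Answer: 3222151696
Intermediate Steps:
d(o) = o/2
Z = -56764 (Z = ((½)*8 - 96)*(323 + 294) = (4 - 96)*617 = -92*617 = -56764)
Z² = (-56764)² = 3222151696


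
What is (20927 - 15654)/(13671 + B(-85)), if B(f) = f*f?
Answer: 5273/20896 ≈ 0.25235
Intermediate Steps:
B(f) = f²
(20927 - 15654)/(13671 + B(-85)) = (20927 - 15654)/(13671 + (-85)²) = 5273/(13671 + 7225) = 5273/20896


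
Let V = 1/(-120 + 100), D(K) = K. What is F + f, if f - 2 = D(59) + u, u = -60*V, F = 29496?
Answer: 29560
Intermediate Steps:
V = -1/20 (V = 1/(-20) = -1/20 ≈ -0.050000)
u = 3 (u = -60*(-1/20) = 3)
f = 64 (f = 2 + (59 + 3) = 2 + 62 = 64)
F + f = 29496 + 64 = 29560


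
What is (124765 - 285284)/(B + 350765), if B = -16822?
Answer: -160519/333943 ≈ -0.48068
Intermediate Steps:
(124765 - 285284)/(B + 350765) = (124765 - 285284)/(-16822 + 350765) = -160519/333943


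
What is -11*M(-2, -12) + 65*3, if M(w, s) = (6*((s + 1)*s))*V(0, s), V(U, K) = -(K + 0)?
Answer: -104349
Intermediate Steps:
V(U, K) = -K
M(w, s) = -6*s²*(1 + s) (M(w, s) = (6*((s + 1)*s))*(-s) = (6*((1 + s)*s))*(-s) = (6*(s*(1 + s)))*(-s) = (6*s*(1 + s))*(-s) = -6*s²*(1 + s))
-11*M(-2, -12) + 65*3 = -66*(-12)²*(-1 - 1*(-12)) + 65*3 = -66*144*(-1 + 12) + 195 = -66*144*11 + 195 = -11*9504 + 195 = -104544 + 195 = -104349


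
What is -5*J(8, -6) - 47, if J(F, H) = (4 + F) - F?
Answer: -67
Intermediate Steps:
J(F, H) = 4
-5*J(8, -6) - 47 = -5*4 - 47 = -20 - 47 = -67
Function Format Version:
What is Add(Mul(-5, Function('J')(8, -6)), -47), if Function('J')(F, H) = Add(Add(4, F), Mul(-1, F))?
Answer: -67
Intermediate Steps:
Function('J')(F, H) = 4
Add(Mul(-5, Function('J')(8, -6)), -47) = Add(Mul(-5, 4), -47) = Add(-20, -47) = -67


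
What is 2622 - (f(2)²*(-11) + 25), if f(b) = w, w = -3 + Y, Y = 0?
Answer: 2696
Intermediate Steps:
w = -3 (w = -3 + 0 = -3)
f(b) = -3
2622 - (f(2)²*(-11) + 25) = 2622 - ((-3)²*(-11) + 25) = 2622 - (9*(-11) + 25) = 2622 - (-99 + 25) = 2622 - 1*(-74) = 2622 + 74 = 2696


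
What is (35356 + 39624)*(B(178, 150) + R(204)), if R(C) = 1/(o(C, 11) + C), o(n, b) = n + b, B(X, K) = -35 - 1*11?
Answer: -1445089540/419 ≈ -3.4489e+6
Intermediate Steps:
B(X, K) = -46 (B(X, K) = -35 - 11 = -46)
o(n, b) = b + n
R(C) = 1/(11 + 2*C) (R(C) = 1/((11 + C) + C) = 1/(11 + 2*C))
(35356 + 39624)*(B(178, 150) + R(204)) = (35356 + 39624)*(-46 + 1/(11 + 2*204)) = 74980*(-46 + 1/(11 + 408)) = 74980*(-46 + 1/419) = 74980*(-19273/419) = -1445089540/419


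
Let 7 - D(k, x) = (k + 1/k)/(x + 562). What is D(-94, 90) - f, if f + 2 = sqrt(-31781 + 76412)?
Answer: 560429/61288 - 9*sqrt(551) ≈ -202.12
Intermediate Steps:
D(k, x) = 7 - (k + 1/k)/(562 + x) (D(k, x) = 7 - (k + 1/k)/(x + 562) = 7 - (k + 1/k)/(562 + x))
f = -2 + 9*sqrt(551) (f = -2 + sqrt(-31781 + 76412) = -2 + sqrt(44631) = -2 + 9*sqrt(551) ≈ 209.26)
D(-94, 90) - f = (-1 - 1*(-94)**2 + 3934*(-94) + 7*(-94)*90)/((-94)*(562 + 90)) - (-2 + 9*sqrt(551)) = -1/94*(-1 - 1*8836 - 369796 - 59220)/652 + (2 - 9*sqrt(551)) = -1/94*1/652*(-1 - 8836 - 369796 - 59220) + (2 - 9*sqrt(551)) = -1/94*1/652*(-437853) + (2 - 9*sqrt(551)) = 437853/61288 + (2 - 9*sqrt(551)) = 560429/61288 - 9*sqrt(551)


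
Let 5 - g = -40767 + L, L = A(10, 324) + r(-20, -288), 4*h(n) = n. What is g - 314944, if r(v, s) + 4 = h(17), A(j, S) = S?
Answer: -1097985/4 ≈ -2.7450e+5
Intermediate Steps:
h(n) = n/4
r(v, s) = 1/4 (r(v, s) = -4 + (1/4)*17 = -4 + 17/4 = 1/4)
L = 1297/4 (L = 324 + 1/4 = 1297/4 ≈ 324.25)
g = 161791/4 (g = 5 - (-40767 + 1297/4) = 5 - 1*(-161771/4) = 5 + 161771/4 = 161791/4 ≈ 40448.)
g - 314944 = 161791/4 - 314944 = -1097985/4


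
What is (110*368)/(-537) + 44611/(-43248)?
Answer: -197181683/2580464 ≈ -76.413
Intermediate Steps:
(110*368)/(-537) + 44611/(-43248) = 40480*(-1/537) + 44611*(-1/43248) = -40480/537 - 44611/43248 = -197181683/2580464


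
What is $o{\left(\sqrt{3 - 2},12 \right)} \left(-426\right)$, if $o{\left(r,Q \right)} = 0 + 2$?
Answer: $-852$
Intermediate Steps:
$o{\left(r,Q \right)} = 2$
$o{\left(\sqrt{3 - 2},12 \right)} \left(-426\right) = 2 \left(-426\right) = -852$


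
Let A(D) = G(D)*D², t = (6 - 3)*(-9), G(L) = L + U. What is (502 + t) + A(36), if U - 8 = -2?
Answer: 54907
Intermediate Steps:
U = 6 (U = 8 - 2 = 6)
G(L) = 6 + L (G(L) = L + 6 = 6 + L)
t = -27 (t = 3*(-9) = -27)
A(D) = D²*(6 + D) (A(D) = (6 + D)*D² = D²*(6 + D))
(502 + t) + A(36) = (502 - 27) + 36²*(6 + 36) = 475 + 1296*42 = 475 + 54432 = 54907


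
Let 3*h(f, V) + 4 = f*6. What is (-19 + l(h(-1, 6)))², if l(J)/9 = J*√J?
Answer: -2639 + 380*I*√30 ≈ -2639.0 + 2081.3*I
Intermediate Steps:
h(f, V) = -4/3 + 2*f (h(f, V) = -4/3 + (f*6)/3 = -4/3 + (6*f)/3 = -4/3 + 2*f)
l(J) = 9*J^(3/2) (l(J) = 9*(J*√J) = 9*J^(3/2))
(-19 + l(h(-1, 6)))² = (-19 + 9*(-4/3 + 2*(-1))^(3/2))² = (-19 + 9*(-4/3 - 2)^(3/2))² = (-19 + 9*(-10/3)^(3/2))² = (-19 + 9*(-10*I*√30/9))² = (-19 - 10*I*√30)²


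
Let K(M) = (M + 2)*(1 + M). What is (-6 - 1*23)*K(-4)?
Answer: -174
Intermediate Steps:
K(M) = (1 + M)*(2 + M) (K(M) = (2 + M)*(1 + M) = (1 + M)*(2 + M))
(-6 - 1*23)*K(-4) = (-6 - 1*23)*(2 + (-4)² + 3*(-4)) = (-6 - 23)*(2 + 16 - 12) = -29*6 = -174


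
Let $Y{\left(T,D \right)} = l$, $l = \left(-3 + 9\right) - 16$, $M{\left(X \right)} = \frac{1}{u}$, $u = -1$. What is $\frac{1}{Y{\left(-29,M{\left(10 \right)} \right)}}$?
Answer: $- \frac{1}{10} \approx -0.1$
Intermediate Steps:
$M{\left(X \right)} = -1$ ($M{\left(X \right)} = \frac{1}{-1} = -1$)
$l = -10$ ($l = 6 - 16 = -10$)
$Y{\left(T,D \right)} = -10$
$\frac{1}{Y{\left(-29,M{\left(10 \right)} \right)}} = \frac{1}{-10} = - \frac{1}{10}$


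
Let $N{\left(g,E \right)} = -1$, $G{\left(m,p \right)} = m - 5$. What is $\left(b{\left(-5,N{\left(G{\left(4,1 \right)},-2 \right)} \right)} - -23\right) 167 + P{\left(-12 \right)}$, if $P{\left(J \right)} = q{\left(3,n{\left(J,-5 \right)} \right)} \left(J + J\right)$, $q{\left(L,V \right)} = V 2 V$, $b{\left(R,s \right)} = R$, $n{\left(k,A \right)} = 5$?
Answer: $1806$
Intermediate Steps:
$G{\left(m,p \right)} = -5 + m$ ($G{\left(m,p \right)} = m - 5 = -5 + m$)
$q{\left(L,V \right)} = 2 V^{2}$ ($q{\left(L,V \right)} = 2 V V = 2 V^{2}$)
$P{\left(J \right)} = 100 J$ ($P{\left(J \right)} = 2 \cdot 5^{2} \left(J + J\right) = 2 \cdot 25 \cdot 2 J = 50 \cdot 2 J = 100 J$)
$\left(b{\left(-5,N{\left(G{\left(4,1 \right)},-2 \right)} \right)} - -23\right) 167 + P{\left(-12 \right)} = \left(-5 - -23\right) 167 + 100 \left(-12\right) = \left(-5 + 23\right) 167 - 1200 = 18 \cdot 167 - 1200 = 3006 - 1200 = 1806$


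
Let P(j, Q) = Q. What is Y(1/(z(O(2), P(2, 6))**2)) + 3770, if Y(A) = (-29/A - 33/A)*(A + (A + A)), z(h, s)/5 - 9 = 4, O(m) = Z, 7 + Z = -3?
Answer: 3584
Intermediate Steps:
Z = -10 (Z = -7 - 3 = -10)
O(m) = -10
z(h, s) = 65 (z(h, s) = 45 + 5*4 = 45 + 20 = 65)
Y(A) = -186 (Y(A) = (-62/A)*(A + 2*A) = (-62/A)*(3*A) = -186)
Y(1/(z(O(2), P(2, 6))**2)) + 3770 = -186 + 3770 = 3584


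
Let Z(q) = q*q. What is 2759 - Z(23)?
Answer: 2230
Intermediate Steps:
Z(q) = q²
2759 - Z(23) = 2759 - 1*23² = 2759 - 1*529 = 2759 - 529 = 2230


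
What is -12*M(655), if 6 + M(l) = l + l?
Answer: -15648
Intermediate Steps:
M(l) = -6 + 2*l (M(l) = -6 + (l + l) = -6 + 2*l)
-12*M(655) = -12*(-6 + 2*655) = -12*(-6 + 1310) = -12*1304 = -15648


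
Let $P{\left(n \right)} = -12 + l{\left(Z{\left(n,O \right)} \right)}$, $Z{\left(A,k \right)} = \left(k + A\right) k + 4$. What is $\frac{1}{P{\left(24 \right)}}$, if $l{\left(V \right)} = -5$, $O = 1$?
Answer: $- \frac{1}{17} \approx -0.058824$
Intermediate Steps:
$Z{\left(A,k \right)} = 4 + k \left(A + k\right)$ ($Z{\left(A,k \right)} = \left(A + k\right) k + 4 = k \left(A + k\right) + 4 = 4 + k \left(A + k\right)$)
$P{\left(n \right)} = -17$ ($P{\left(n \right)} = -12 - 5 = -17$)
$\frac{1}{P{\left(24 \right)}} = \frac{1}{-17} = - \frac{1}{17}$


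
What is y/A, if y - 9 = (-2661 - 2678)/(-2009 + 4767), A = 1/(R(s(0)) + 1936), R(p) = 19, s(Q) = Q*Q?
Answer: 38089265/2758 ≈ 13810.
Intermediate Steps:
s(Q) = Q²
A = 1/1955 (A = 1/(19 + 1936) = 1/1955 ≈ 0.00051151)
y = 19483/2758 (y = 9 + (-2661 - 2678)/(-2009 + 4767) = 9 - 5339/2758 = 19483/2758 ≈ 7.0642)
y/A = 19483/(2758*(1/1955)) = (19483/2758)*1955 = 38089265/2758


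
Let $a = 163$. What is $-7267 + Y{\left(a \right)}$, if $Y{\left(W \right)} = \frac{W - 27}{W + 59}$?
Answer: $- \frac{806569}{111} \approx -7266.4$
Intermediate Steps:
$Y{\left(W \right)} = \frac{-27 + W}{59 + W}$
$-7267 + Y{\left(a \right)} = -7267 + \frac{-27 + 163}{59 + 163} = -7267 + \frac{1}{222} \cdot 136 = -7267 + \frac{68}{111} = - \frac{806569}{111}$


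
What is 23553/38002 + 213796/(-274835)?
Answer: -150135167/949479970 ≈ -0.15812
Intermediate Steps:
23553/38002 + 213796/(-274835) = 23553*(1/38002) + 213796*(-1/274835) = 23553/38002 - 19436/24985 = -150135167/949479970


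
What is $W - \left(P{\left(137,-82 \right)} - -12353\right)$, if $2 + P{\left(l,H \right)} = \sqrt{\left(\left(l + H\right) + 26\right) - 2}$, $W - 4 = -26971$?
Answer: $-39318 - \sqrt{79} \approx -39327.0$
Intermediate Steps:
$W = -26967$ ($W = 4 - 26971 = -26967$)
$P{\left(l,H \right)} = -2 + \sqrt{24 + H + l}$ ($P{\left(l,H \right)} = -2 + \sqrt{\left(\left(l + H\right) + 26\right) - 2} = -2 + \sqrt{\left(\left(H + l\right) + 26\right) - 2} = -2 + \sqrt{\left(26 + H + l\right) - 2} = -2 + \sqrt{24 + H + l}$)
$W - \left(P{\left(137,-82 \right)} - -12353\right) = -26967 - \left(\left(-2 + \sqrt{24 - 82 + 137}\right) - -12353\right) = -26967 - \left(\left(-2 + \sqrt{79}\right) + 12353\right) = -26967 - \left(12351 + \sqrt{79}\right) = -39318 - \sqrt{79}$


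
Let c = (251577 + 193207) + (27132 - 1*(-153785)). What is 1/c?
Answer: 1/625701 ≈ 1.5982e-6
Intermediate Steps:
c = 625701 (c = 444784 + (27132 + 153785) = 444784 + 180917 = 625701)
1/c = 1/625701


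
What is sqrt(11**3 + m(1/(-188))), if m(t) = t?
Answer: 3*sqrt(1306741)/94 ≈ 36.483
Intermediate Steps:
sqrt(11**3 + m(1/(-188))) = sqrt(11**3 + 1/(-188)) = sqrt(1331 - 1/188) = sqrt(250227/188) = 3*sqrt(1306741)/94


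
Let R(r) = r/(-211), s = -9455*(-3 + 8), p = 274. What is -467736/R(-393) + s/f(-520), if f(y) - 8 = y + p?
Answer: -7823395791/31178 ≈ -2.5093e+5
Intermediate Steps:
f(y) = 282 + y (f(y) = 8 + (y + 274) = 8 + (274 + y) = 282 + y)
s = -47275 (s = -9455*5 = -47275)
R(r) = -r/211 (R(r) = r*(-1/211) = -r/211)
-467736/R(-393) + s/f(-520) = -467736/((-1/211*(-393))) - 47275/(282 - 520) = -467736/393/211 - 47275/(-238) = -467736*211/393 - 47275*(-1/238) = -32897432/131 + 47275/238 = -7823395791/31178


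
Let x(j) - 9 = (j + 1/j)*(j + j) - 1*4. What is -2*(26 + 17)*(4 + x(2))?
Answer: -1634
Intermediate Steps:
x(j) = 5 + 2*j*(j + 1/j) (x(j) = 9 + ((j + 1/j)*(j + j) - 1*4) = 9 + ((j + 1/j)*(2*j) - 4) = 9 + (2*j*(j + 1/j) - 4) = 9 + (-4 + 2*j*(j + 1/j)) = 5 + 2*j*(j + 1/j))
-2*(26 + 17)*(4 + x(2)) = -2*(26 + 17)*(4 + (7 + 2*2²)) = -86*(4 + (7 + 2*4)) = -86*(4 + (7 + 8)) = -86*(4 + 15) = -86*19 = -2*817 = -1634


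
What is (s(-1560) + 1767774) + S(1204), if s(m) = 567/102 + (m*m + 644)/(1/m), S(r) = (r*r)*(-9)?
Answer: -129495779751/34 ≈ -3.8087e+9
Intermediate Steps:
S(r) = -9*r² (S(r) = r²*(-9) = -9*r²)
s(m) = 189/34 + m*(644 + m²) (s(m) = 567*(1/102) + (m² + 644)*m = 189/34 + (644 + m²)*m = 189/34 + m*(644 + m²))
(s(-1560) + 1767774) + S(1204) = ((189/34 + (-1560)³ + 644*(-1560)) + 1767774) - 9*1204² = ((189/34 - 3796416000 - 1004640) + 1767774) - 9*1449616 = (-129112301571/34 + 1767774) - 13046544 = -129052197255/34 - 13046544 = -129495779751/34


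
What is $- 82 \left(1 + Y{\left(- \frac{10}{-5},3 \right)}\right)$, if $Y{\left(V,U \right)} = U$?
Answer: $-328$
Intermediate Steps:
$- 82 \left(1 + Y{\left(- \frac{10}{-5},3 \right)}\right) = - 82 \left(1 + 3\right) = \left(-82\right) 4 = -328$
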